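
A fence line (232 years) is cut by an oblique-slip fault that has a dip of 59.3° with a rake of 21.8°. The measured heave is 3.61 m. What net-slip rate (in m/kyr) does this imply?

82.1 m/kyr

dip-slip = heave / cos(dip) = 3.61 / cos(59.3°) = 7.071 m
net slip = dip-slip / sin(rake) = 7.071 / sin(21.8°) = 19.04 m
rate = 19.04 m / 232 years = 0.0821 m/yr = 82.1 m/kyr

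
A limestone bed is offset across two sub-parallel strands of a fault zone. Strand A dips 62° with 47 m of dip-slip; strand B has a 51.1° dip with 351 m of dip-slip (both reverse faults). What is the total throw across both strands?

315 m

throw_A = 47 × sin(62°) = 41.50 m
throw_B = 351 × sin(51.1°) = 273.2 m
total = 41.50 + 273.2 = 315 m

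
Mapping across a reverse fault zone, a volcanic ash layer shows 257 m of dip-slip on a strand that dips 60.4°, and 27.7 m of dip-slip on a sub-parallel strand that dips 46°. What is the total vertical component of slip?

throw_A = 257 × sin(60.4°) = 223.5 m
throw_B = 27.7 × sin(46°) = 19.93 m
total = 223.5 + 19.93 = 243 m

243 m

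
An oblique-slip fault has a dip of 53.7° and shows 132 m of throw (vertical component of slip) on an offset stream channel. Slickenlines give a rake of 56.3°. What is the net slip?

dip-slip = throw / sin(dip) = 132 / sin(53.7°) = 163.8 m
net slip = dip-slip / sin(rake) = 163.8 / sin(56.3°) = 197 m

197 m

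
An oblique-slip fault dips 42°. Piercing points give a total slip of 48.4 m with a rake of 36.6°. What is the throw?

dip-slip = net slip × sin(rake) = 48.4 m × sin(36.6°) = 28.86 m
throw = dip-slip × sin(dip) = 28.86 × sin(42°) = 19.3 m

19.3 m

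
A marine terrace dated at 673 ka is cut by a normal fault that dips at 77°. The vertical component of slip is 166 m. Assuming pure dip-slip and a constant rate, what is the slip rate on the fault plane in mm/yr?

0.253 mm/yr

dip-slip = throw / sin(dip) = 166 m / sin(77°) = 170.4 m
rate = 170.4 m / 673 ka = 0.000253 m/yr = 0.253 mm/yr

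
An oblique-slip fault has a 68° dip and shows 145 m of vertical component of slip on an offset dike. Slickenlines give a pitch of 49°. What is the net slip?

dip-slip = throw / sin(dip) = 145 / sin(68°) = 156.4 m
net slip = dip-slip / sin(rake) = 156.4 / sin(49°) = 207 m

207 m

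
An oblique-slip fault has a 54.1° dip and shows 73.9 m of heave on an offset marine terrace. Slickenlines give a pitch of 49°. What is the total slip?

dip-slip = heave / cos(dip) = 73.9 / cos(54.1°) = 126 m
net slip = dip-slip / sin(rake) = 126 / sin(49°) = 167 m

167 m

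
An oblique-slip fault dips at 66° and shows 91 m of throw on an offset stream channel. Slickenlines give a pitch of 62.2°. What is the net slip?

113 m

dip-slip = throw / sin(dip) = 91 / sin(66°) = 99.61 m
net slip = dip-slip / sin(rake) = 99.61 / sin(62.2°) = 113 m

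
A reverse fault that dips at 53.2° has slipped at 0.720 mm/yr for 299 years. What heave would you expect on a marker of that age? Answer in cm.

dip-slip = rate × time = 0.720 mm/yr × 299 years = 0.2153 m
heave = dip-slip × cos(dip) = 0.2153 × cos(53.2°) = 0.129 m = 12.9 cm

12.9 cm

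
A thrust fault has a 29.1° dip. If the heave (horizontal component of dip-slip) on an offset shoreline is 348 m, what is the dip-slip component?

398 m

dip-slip = heave / cos(dip) = 348 / cos(29.1°) = 398 m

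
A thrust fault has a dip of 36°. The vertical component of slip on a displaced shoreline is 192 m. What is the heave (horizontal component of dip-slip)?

heave = throw / tan(dip) = 192 / tan(36°) = 264 m

264 m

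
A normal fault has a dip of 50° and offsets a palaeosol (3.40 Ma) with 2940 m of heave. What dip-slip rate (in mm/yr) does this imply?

dip-slip = heave / cos(dip) = 2940 m / cos(50°) = 4574 m
rate = 4574 m / 3.40 Ma = 0.00135 m/yr = 1.35 mm/yr

1.35 mm/yr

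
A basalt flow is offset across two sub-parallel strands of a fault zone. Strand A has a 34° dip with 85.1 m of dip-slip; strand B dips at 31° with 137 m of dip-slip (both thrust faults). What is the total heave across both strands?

188 m

heave_A = 85.1 × cos(34°) = 70.55 m
heave_B = 137 × cos(31°) = 117.4 m
total = 70.55 + 117.4 = 188 m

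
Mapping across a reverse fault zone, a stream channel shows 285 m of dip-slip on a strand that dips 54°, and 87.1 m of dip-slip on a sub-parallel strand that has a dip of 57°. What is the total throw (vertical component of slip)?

304 m

throw_A = 285 × sin(54°) = 230.6 m
throw_B = 87.1 × sin(57°) = 73.05 m
total = 230.6 + 73.05 = 304 m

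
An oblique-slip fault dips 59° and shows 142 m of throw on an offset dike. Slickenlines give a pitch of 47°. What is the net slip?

227 m

dip-slip = throw / sin(dip) = 142 / sin(59°) = 165.7 m
net slip = dip-slip / sin(rake) = 165.7 / sin(47°) = 227 m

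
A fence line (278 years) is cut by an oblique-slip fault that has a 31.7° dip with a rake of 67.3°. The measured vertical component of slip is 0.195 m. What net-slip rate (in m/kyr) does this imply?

dip-slip = throw / sin(dip) = 0.195 / sin(31.7°) = 0.3711 m
net slip = dip-slip / sin(rake) = 0.3711 / sin(67.3°) = 0.4023 m
rate = 0.4023 m / 278 years = 0.00145 m/yr = 1.45 m/kyr

1.45 m/kyr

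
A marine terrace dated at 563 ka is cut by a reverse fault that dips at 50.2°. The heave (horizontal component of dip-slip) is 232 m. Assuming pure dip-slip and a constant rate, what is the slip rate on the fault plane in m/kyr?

0.644 m/kyr

dip-slip = heave / cos(dip) = 232 m / cos(50.2°) = 362.4 m
rate = 362.4 m / 563 ka = 0.000644 m/yr = 0.644 m/kyr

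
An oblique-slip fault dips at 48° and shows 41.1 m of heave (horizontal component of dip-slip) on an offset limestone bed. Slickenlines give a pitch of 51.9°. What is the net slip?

78.1 m

dip-slip = heave / cos(dip) = 41.1 / cos(48°) = 61.42 m
net slip = dip-slip / sin(rake) = 61.42 / sin(51.9°) = 78.1 m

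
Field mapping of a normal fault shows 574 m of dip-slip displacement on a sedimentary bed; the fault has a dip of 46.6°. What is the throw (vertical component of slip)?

throw = dip-slip × sin(dip) = 574 m × sin(46.6°) = 417 m

417 m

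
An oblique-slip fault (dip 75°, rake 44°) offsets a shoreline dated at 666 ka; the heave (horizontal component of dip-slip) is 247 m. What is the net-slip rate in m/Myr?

dip-slip = heave / cos(dip) = 247 / cos(75°) = 954.3 m
net slip = dip-slip / sin(rake) = 954.3 / sin(44°) = 1374 m
rate = 1374 m / 666 ka = 0.00206 m/yr = 2060 m/Myr

2060 m/Myr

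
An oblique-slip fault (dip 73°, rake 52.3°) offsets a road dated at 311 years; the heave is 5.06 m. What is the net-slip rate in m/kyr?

70.3 m/kyr

dip-slip = heave / cos(dip) = 5.06 / cos(73°) = 17.31 m
net slip = dip-slip / sin(rake) = 17.31 / sin(52.3°) = 21.87 m
rate = 21.87 m / 311 years = 0.0703 m/yr = 70.3 m/kyr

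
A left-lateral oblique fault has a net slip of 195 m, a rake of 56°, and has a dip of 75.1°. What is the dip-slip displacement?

162 m

dip-slip = net slip × sin(rake) = 195 m × sin(56°) = 162 m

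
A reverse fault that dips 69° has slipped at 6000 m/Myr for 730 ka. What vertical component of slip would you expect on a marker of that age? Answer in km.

4.09 km

dip-slip = rate × time = 6000 m/Myr × 730 ka = 4380 m
throw = dip-slip × sin(dip) = 4380 × sin(69°) = 4090 m = 4.09 km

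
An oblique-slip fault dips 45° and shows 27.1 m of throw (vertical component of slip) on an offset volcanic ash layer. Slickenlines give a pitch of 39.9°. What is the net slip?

59.7 m

dip-slip = throw / sin(dip) = 27.1 / sin(45°) = 38.33 m
net slip = dip-slip / sin(rake) = 38.33 / sin(39.9°) = 59.7 m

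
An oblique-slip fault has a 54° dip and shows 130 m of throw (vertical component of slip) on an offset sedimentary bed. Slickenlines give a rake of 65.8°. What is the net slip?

dip-slip = throw / sin(dip) = 130 / sin(54°) = 160.7 m
net slip = dip-slip / sin(rake) = 160.7 / sin(65.8°) = 176 m

176 m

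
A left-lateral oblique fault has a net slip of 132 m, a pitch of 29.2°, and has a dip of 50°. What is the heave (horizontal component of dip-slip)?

dip-slip = net slip × sin(rake) = 132 m × sin(29.2°) = 64.40 m
heave = dip-slip × cos(dip) = 64.40 × cos(50°) = 41.4 m

41.4 m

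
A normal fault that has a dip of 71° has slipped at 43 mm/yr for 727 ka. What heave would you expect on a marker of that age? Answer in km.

dip-slip = rate × time = 43 mm/yr × 727 ka = 31260 m
heave = dip-slip × cos(dip) = 31260 × cos(71°) = 10200 m = 10.2 km

10.2 km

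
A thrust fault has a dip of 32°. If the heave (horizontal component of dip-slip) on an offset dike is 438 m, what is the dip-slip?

dip-slip = heave / cos(dip) = 438 / cos(32°) = 516 m

516 m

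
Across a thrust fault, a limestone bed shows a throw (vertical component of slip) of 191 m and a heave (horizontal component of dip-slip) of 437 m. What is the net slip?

net slip = √(throw² + heave²) = √(191² + 437²) = 477 m

477 m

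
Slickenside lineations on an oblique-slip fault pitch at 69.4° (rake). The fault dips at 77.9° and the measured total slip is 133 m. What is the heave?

dip-slip = net slip × sin(rake) = 133 m × sin(69.4°) = 124.5 m
heave = dip-slip × cos(dip) = 124.5 × cos(77.9°) = 26.1 m

26.1 m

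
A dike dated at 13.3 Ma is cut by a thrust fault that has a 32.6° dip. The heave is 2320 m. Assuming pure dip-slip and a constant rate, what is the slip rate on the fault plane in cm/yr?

dip-slip = heave / cos(dip) = 2320 m / cos(32.6°) = 2754 m
rate = 2754 m / 13.3 Ma = 0.000207 m/yr = 0.0207 cm/yr

0.0207 cm/yr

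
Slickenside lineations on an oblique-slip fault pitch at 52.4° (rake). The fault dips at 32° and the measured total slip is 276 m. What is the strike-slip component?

strike-slip = net slip × cos(rake) = 276 m × cos(52.4°) = 168 m

168 m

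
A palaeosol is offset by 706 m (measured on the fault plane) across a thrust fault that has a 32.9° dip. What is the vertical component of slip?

383 m

throw = dip-slip × sin(dip) = 706 m × sin(32.9°) = 383 m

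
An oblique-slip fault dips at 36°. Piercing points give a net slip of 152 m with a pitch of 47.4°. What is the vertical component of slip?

65.8 m

dip-slip = net slip × sin(rake) = 152 m × sin(47.4°) = 111.9 m
throw = dip-slip × sin(dip) = 111.9 × sin(36°) = 65.8 m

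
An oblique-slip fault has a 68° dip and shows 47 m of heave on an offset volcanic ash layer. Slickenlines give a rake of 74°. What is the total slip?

131 m

dip-slip = heave / cos(dip) = 47 / cos(68°) = 125.5 m
net slip = dip-slip / sin(rake) = 125.5 / sin(74°) = 131 m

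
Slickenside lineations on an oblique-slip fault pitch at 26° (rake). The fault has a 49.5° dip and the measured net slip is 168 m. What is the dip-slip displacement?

dip-slip = net slip × sin(rake) = 168 m × sin(26°) = 73.6 m

73.6 m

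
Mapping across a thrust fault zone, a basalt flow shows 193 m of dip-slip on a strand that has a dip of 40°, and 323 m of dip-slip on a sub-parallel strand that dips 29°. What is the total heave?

heave_A = 193 × cos(40°) = 147.8 m
heave_B = 323 × cos(29°) = 282.5 m
total = 147.8 + 282.5 = 430 m

430 m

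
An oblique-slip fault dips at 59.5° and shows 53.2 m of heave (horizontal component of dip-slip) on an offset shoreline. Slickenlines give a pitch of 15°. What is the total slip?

dip-slip = heave / cos(dip) = 53.2 / cos(59.5°) = 104.8 m
net slip = dip-slip / sin(rake) = 104.8 / sin(15°) = 405 m

405 m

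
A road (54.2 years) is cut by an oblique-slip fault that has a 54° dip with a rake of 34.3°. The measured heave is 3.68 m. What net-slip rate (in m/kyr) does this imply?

dip-slip = heave / cos(dip) = 3.68 / cos(54°) = 6.261 m
net slip = dip-slip / sin(rake) = 6.261 / sin(34.3°) = 11.11 m
rate = 11.11 m / 54.2 years = 0.205 m/yr = 205 m/kyr

205 m/kyr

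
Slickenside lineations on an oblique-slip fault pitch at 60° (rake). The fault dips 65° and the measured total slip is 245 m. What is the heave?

89.7 m

dip-slip = net slip × sin(rake) = 245 m × sin(60°) = 212.2 m
heave = dip-slip × cos(dip) = 212.2 × cos(65°) = 89.7 m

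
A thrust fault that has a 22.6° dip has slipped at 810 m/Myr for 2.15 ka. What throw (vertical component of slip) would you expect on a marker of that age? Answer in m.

0.669 m

dip-slip = rate × time = 810 m/Myr × 2.15 ka = 1.741 m
throw = dip-slip × sin(dip) = 1.741 × sin(22.6°) = 0.669 m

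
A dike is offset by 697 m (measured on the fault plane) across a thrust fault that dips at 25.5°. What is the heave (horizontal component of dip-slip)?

629 m

heave = dip-slip × cos(dip) = 697 m × cos(25.5°) = 629 m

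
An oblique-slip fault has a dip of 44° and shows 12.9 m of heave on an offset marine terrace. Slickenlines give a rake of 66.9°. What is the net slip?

19.5 m

dip-slip = heave / cos(dip) = 12.9 / cos(44°) = 17.93 m
net slip = dip-slip / sin(rake) = 17.93 / sin(66.9°) = 19.5 m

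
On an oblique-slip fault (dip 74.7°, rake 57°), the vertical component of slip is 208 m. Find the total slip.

257 m

dip-slip = throw / sin(dip) = 208 / sin(74.7°) = 215.6 m
net slip = dip-slip / sin(rake) = 215.6 / sin(57°) = 257 m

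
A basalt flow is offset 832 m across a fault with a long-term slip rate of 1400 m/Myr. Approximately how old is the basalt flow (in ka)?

age = offset / rate = 832 m / (1400 m/Myr) = 594000 yr = 594 ka

594 ka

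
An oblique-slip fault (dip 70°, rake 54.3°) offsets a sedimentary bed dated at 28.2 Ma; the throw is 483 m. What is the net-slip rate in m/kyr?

dip-slip = throw / sin(dip) = 483 / sin(70°) = 514 m
net slip = dip-slip / sin(rake) = 514 / sin(54.3°) = 632.9 m
rate = 632.9 m / 28.2 Ma = 0.0000224 m/yr = 0.0224 m/kyr

0.0224 m/kyr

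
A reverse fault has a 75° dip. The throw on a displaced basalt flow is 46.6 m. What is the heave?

12.5 m

heave = throw / tan(dip) = 46.6 / tan(75°) = 12.5 m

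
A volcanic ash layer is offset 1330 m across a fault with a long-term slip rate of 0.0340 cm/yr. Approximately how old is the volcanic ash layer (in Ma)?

age = offset / rate = 1330 m / (0.0340 cm/yr) = 3.91e+06 yr = 3.91 Ma

3.91 Ma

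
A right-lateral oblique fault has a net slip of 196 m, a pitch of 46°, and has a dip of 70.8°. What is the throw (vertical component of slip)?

133 m

dip-slip = net slip × sin(rake) = 196 m × sin(46°) = 141 m
throw = dip-slip × sin(dip) = 141 × sin(70.8°) = 133 m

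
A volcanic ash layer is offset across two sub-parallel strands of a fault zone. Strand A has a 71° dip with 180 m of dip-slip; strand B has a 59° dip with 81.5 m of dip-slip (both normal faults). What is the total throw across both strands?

240 m

throw_A = 180 × sin(71°) = 170.2 m
throw_B = 81.5 × sin(59°) = 69.86 m
total = 170.2 + 69.86 = 240 m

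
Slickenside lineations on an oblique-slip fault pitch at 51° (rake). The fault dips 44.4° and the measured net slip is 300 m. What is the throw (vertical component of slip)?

dip-slip = net slip × sin(rake) = 300 m × sin(51°) = 233.1 m
throw = dip-slip × sin(dip) = 233.1 × sin(44.4°) = 163 m

163 m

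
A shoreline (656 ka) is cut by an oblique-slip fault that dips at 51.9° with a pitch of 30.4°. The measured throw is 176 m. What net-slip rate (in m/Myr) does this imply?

dip-slip = throw / sin(dip) = 176 / sin(51.9°) = 223.7 m
net slip = dip-slip / sin(rake) = 223.7 / sin(30.4°) = 442 m
rate = 442 m / 656 ka = 0.000674 m/yr = 674 m/Myr

674 m/Myr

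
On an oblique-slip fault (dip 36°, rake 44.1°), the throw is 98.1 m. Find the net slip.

dip-slip = throw / sin(dip) = 98.1 / sin(36°) = 166.9 m
net slip = dip-slip / sin(rake) = 166.9 / sin(44.1°) = 240 m

240 m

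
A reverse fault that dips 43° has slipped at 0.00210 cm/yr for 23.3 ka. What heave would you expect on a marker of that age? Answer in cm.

dip-slip = rate × time = 0.00210 cm/yr × 23.3 ka = 0.4893 m
heave = dip-slip × cos(dip) = 0.4893 × cos(43°) = 0.358 m = 35.8 cm

35.8 cm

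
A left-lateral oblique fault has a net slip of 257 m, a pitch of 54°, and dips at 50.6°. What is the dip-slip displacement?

dip-slip = net slip × sin(rake) = 257 m × sin(54°) = 208 m

208 m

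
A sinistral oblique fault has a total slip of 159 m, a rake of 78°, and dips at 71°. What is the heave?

dip-slip = net slip × sin(rake) = 159 m × sin(78°) = 155.5 m
heave = dip-slip × cos(dip) = 155.5 × cos(71°) = 50.6 m

50.6 m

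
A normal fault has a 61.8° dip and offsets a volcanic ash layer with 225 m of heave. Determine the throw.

throw = heave × tan(dip) = 225 × tan(61.8°) = 420 m

420 m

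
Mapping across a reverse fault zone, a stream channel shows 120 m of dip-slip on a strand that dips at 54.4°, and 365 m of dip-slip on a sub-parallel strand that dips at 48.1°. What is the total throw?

369 m

throw_A = 120 × sin(54.4°) = 97.57 m
throw_B = 365 × sin(48.1°) = 271.7 m
total = 97.57 + 271.7 = 369 m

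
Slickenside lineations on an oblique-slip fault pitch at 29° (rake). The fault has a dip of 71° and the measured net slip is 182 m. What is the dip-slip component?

dip-slip = net slip × sin(rake) = 182 m × sin(29°) = 88.2 m

88.2 m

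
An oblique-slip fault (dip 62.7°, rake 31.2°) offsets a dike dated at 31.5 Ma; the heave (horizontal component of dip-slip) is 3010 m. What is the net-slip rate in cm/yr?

dip-slip = heave / cos(dip) = 3010 / cos(62.7°) = 6563 m
net slip = dip-slip / sin(rake) = 6563 / sin(31.2°) = 12670 m
rate = 12670 m / 31.5 Ma = 0.000402 m/yr = 0.0402 cm/yr

0.0402 cm/yr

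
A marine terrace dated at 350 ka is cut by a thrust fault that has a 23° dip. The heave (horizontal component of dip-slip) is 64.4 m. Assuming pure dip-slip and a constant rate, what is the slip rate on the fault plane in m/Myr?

dip-slip = heave / cos(dip) = 64.4 m / cos(23°) = 69.96 m
rate = 69.96 m / 350 ka = 0.000200 m/yr = 200 m/Myr

200 m/Myr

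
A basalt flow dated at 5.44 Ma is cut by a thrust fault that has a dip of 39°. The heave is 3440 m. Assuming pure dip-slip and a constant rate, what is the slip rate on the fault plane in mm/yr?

0.814 mm/yr

dip-slip = heave / cos(dip) = 3440 m / cos(39°) = 4426 m
rate = 4426 m / 5.44 Ma = 0.000814 m/yr = 0.814 mm/yr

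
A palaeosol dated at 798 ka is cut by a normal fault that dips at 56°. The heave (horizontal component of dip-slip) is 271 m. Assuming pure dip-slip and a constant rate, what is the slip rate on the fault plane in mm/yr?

dip-slip = heave / cos(dip) = 271 m / cos(56°) = 484.6 m
rate = 484.6 m / 798 ka = 0.000607 m/yr = 0.607 mm/yr

0.607 mm/yr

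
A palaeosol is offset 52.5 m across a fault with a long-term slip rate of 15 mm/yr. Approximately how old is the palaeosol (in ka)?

3.50 ka

age = offset / rate = 52.5 m / (15 mm/yr) = 3500 yr = 3.50 ka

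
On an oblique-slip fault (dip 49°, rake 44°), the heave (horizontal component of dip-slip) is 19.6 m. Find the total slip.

43 m

dip-slip = heave / cos(dip) = 19.6 / cos(49°) = 29.88 m
net slip = dip-slip / sin(rake) = 29.88 / sin(44°) = 43 m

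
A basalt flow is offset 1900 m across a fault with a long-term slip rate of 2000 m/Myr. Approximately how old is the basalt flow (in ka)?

age = offset / rate = 1900 m / (2000 m/Myr) = 950000 yr = 950 ka

950 ka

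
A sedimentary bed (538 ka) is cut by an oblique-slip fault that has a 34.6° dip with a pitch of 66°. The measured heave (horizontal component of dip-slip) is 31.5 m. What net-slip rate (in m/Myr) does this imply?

dip-slip = heave / cos(dip) = 31.5 / cos(34.6°) = 38.27 m
net slip = dip-slip / sin(rake) = 38.27 / sin(66°) = 41.89 m
rate = 41.89 m / 538 ka = 0.0000779 m/yr = 77.9 m/Myr

77.9 m/Myr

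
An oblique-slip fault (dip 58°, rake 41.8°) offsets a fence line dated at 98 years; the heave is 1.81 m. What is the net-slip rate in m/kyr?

dip-slip = heave / cos(dip) = 1.81 / cos(58°) = 3.416 m
net slip = dip-slip / sin(rake) = 3.416 / sin(41.8°) = 5.124 m
rate = 5.124 m / 98 years = 0.0523 m/yr = 52.3 m/kyr

52.3 m/kyr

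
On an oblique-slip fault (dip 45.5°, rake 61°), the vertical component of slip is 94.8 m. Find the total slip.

152 m

dip-slip = throw / sin(dip) = 94.8 / sin(45.5°) = 132.9 m
net slip = dip-slip / sin(rake) = 132.9 / sin(61°) = 152 m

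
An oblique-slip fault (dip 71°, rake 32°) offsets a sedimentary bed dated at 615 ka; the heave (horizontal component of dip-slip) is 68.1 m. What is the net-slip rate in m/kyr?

dip-slip = heave / cos(dip) = 68.1 / cos(71°) = 209.2 m
net slip = dip-slip / sin(rake) = 209.2 / sin(32°) = 394.7 m
rate = 394.7 m / 615 ka = 0.000642 m/yr = 0.642 m/kyr

0.642 m/kyr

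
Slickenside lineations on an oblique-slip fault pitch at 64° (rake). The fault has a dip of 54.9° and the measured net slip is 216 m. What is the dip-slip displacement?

dip-slip = net slip × sin(rake) = 216 m × sin(64°) = 194 m

194 m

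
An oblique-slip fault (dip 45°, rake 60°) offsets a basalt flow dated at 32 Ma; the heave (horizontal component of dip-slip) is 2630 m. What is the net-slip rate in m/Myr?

134 m/Myr

dip-slip = heave / cos(dip) = 2630 / cos(45°) = 3719 m
net slip = dip-slip / sin(rake) = 3719 / sin(60°) = 4295 m
rate = 4295 m / 32 Ma = 0.000134 m/yr = 134 m/Myr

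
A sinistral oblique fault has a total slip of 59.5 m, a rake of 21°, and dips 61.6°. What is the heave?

dip-slip = net slip × sin(rake) = 59.5 m × sin(21°) = 21.32 m
heave = dip-slip × cos(dip) = 21.32 × cos(61.6°) = 10.1 m

10.1 m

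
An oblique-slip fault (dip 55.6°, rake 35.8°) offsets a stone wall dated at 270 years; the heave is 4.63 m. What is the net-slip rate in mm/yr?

51.9 mm/yr

dip-slip = heave / cos(dip) = 4.63 / cos(55.6°) = 8.195 m
net slip = dip-slip / sin(rake) = 8.195 / sin(35.8°) = 14.01 m
rate = 14.01 m / 270 years = 0.0519 m/yr = 51.9 mm/yr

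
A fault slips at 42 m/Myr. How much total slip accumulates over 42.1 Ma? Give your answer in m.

1770 m

slip = rate × time = 42 m/Myr × 42.1 Ma = 1770 m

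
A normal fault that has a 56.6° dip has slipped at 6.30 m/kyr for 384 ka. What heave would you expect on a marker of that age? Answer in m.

1330 m

dip-slip = rate × time = 6.30 m/kyr × 384 ka = 2419 m
heave = dip-slip × cos(dip) = 2419 × cos(56.6°) = 1330 m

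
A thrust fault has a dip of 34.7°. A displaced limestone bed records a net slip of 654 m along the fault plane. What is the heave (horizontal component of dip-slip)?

heave = dip-slip × cos(dip) = 654 m × cos(34.7°) = 538 m

538 m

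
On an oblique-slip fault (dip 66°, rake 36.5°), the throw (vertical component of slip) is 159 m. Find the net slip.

293 m

dip-slip = throw / sin(dip) = 159 / sin(66°) = 174 m
net slip = dip-slip / sin(rake) = 174 / sin(36.5°) = 293 m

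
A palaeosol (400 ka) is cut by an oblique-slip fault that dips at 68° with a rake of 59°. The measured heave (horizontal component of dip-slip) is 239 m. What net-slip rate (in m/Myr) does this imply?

1860 m/Myr

dip-slip = heave / cos(dip) = 239 / cos(68°) = 638 m
net slip = dip-slip / sin(rake) = 638 / sin(59°) = 744.3 m
rate = 744.3 m / 400 ka = 0.00186 m/yr = 1860 m/Myr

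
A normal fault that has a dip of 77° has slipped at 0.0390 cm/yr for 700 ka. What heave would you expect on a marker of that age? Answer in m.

61.4 m

dip-slip = rate × time = 0.0390 cm/yr × 700 ka = 273 m
heave = dip-slip × cos(dip) = 273 × cos(77°) = 61.4 m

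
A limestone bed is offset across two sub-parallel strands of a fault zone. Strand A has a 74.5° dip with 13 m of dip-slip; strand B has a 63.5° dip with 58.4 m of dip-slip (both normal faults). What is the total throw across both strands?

throw_A = 13 × sin(74.5°) = 12.53 m
throw_B = 58.4 × sin(63.5°) = 52.26 m
total = 12.53 + 52.26 = 64.8 m

64.8 m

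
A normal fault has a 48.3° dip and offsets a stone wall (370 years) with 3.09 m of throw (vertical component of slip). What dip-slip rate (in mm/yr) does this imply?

dip-slip = throw / sin(dip) = 3.09 m / sin(48.3°) = 4.139 m
rate = 4.139 m / 370 years = 0.0112 m/yr = 11.2 mm/yr

11.2 mm/yr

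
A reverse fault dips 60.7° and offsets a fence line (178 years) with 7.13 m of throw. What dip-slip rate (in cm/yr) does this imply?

dip-slip = throw / sin(dip) = 7.13 m / sin(60.7°) = 8.176 m
rate = 8.176 m / 178 years = 0.0459 m/yr = 4.59 cm/yr

4.59 cm/yr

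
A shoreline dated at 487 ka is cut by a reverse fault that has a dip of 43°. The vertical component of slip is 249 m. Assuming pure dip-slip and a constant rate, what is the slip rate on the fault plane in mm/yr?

dip-slip = throw / sin(dip) = 249 m / sin(43°) = 365.1 m
rate = 365.1 m / 487 ka = 0.000750 m/yr = 0.750 mm/yr

0.750 mm/yr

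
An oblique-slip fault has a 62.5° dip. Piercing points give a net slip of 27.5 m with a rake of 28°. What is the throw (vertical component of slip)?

dip-slip = net slip × sin(rake) = 27.5 m × sin(28°) = 12.91 m
throw = dip-slip × sin(dip) = 12.91 × sin(62.5°) = 11.5 m

11.5 m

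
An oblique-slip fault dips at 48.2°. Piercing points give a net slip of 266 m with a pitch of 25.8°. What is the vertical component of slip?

86.3 m

dip-slip = net slip × sin(rake) = 266 m × sin(25.8°) = 115.8 m
throw = dip-slip × sin(dip) = 115.8 × sin(48.2°) = 86.3 m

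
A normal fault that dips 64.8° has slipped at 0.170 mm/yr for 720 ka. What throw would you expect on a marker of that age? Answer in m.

111 m

dip-slip = rate × time = 0.170 mm/yr × 720 ka = 122.4 m
throw = dip-slip × sin(dip) = 122.4 × sin(64.8°) = 111 m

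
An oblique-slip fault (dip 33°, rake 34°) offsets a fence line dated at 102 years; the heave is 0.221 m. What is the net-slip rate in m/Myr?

4620 m/Myr

dip-slip = heave / cos(dip) = 0.221 / cos(33°) = 0.2635 m
net slip = dip-slip / sin(rake) = 0.2635 / sin(34°) = 0.4712 m
rate = 0.4712 m / 102 years = 0.00462 m/yr = 4620 m/Myr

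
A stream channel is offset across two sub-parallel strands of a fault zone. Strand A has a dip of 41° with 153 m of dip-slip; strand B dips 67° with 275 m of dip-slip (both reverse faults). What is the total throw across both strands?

throw_A = 153 × sin(41°) = 100.4 m
throw_B = 275 × sin(67°) = 253.1 m
total = 100.4 + 253.1 = 354 m

354 m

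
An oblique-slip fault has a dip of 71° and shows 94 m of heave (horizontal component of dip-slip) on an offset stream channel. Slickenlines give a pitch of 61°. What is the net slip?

dip-slip = heave / cos(dip) = 94 / cos(71°) = 288.7 m
net slip = dip-slip / sin(rake) = 288.7 / sin(61°) = 330 m

330 m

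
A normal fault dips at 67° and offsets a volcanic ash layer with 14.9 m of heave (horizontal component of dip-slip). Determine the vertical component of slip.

35.1 m

throw = heave × tan(dip) = 14.9 × tan(67°) = 35.1 m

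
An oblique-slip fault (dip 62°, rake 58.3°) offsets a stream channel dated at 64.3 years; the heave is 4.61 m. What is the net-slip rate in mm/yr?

dip-slip = heave / cos(dip) = 4.61 / cos(62°) = 9.820 m
net slip = dip-slip / sin(rake) = 9.820 / sin(58.3°) = 11.54 m
rate = 11.54 m / 64.3 years = 0.179 m/yr = 179 mm/yr

179 mm/yr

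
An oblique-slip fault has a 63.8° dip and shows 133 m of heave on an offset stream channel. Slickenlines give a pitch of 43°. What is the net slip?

dip-slip = heave / cos(dip) = 133 / cos(63.8°) = 301.2 m
net slip = dip-slip / sin(rake) = 301.2 / sin(43°) = 442 m

442 m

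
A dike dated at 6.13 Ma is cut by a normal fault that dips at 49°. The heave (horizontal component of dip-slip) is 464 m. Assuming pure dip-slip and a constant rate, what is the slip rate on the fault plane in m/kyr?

0.115 m/kyr

dip-slip = heave / cos(dip) = 464 m / cos(49°) = 707.3 m
rate = 707.3 m / 6.13 Ma = 0.000115 m/yr = 0.115 m/kyr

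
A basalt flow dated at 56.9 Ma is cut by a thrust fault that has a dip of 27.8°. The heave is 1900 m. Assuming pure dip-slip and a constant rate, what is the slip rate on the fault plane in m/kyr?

0.0377 m/kyr

dip-slip = heave / cos(dip) = 1900 m / cos(27.8°) = 2148 m
rate = 2148 m / 56.9 Ma = 0.0000377 m/yr = 0.0377 m/kyr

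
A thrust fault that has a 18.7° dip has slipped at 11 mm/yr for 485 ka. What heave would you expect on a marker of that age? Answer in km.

5.05 km

dip-slip = rate × time = 11 mm/yr × 485 ka = 5335 m
heave = dip-slip × cos(dip) = 5335 × cos(18.7°) = 5050 m = 5.05 km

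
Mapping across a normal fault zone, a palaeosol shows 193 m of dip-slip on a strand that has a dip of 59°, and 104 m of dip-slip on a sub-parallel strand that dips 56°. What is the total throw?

throw_A = 193 × sin(59°) = 165.4 m
throw_B = 104 × sin(56°) = 86.22 m
total = 165.4 + 86.22 = 252 m

252 m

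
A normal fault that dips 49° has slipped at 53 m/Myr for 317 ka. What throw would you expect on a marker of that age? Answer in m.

12.7 m

dip-slip = rate × time = 53 m/Myr × 317 ka = 16.80 m
throw = dip-slip × sin(dip) = 16.80 × sin(49°) = 12.7 m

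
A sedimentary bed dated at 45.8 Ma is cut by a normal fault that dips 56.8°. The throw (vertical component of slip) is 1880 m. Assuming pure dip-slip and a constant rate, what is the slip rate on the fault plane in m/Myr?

49.1 m/Myr

dip-slip = throw / sin(dip) = 1880 m / sin(56.8°) = 2247 m
rate = 2247 m / 45.8 Ma = 0.0000491 m/yr = 49.1 m/Myr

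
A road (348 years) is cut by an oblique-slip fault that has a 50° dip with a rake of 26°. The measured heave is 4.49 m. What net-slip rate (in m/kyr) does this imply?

45.8 m/kyr

dip-slip = heave / cos(dip) = 4.49 / cos(50°) = 6.985 m
net slip = dip-slip / sin(rake) = 6.985 / sin(26°) = 15.93 m
rate = 15.93 m / 348 years = 0.0458 m/yr = 45.8 m/kyr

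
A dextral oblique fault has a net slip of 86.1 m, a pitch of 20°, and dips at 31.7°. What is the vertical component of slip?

dip-slip = net slip × sin(rake) = 86.1 m × sin(20°) = 29.45 m
throw = dip-slip × sin(dip) = 29.45 × sin(31.7°) = 15.5 m

15.5 m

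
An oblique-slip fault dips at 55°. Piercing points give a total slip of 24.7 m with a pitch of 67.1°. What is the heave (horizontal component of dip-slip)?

13.1 m

dip-slip = net slip × sin(rake) = 24.7 m × sin(67.1°) = 22.75 m
heave = dip-slip × cos(dip) = 22.75 × cos(55°) = 13.1 m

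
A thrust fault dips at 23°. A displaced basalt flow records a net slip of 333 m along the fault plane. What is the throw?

throw = dip-slip × sin(dip) = 333 m × sin(23°) = 130 m

130 m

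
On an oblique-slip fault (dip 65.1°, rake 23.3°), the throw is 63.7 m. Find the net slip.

dip-slip = throw / sin(dip) = 63.7 / sin(65.1°) = 70.23 m
net slip = dip-slip / sin(rake) = 70.23 / sin(23.3°) = 178 m

178 m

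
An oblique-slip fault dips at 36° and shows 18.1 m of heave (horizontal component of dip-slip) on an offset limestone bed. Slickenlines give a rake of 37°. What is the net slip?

37.2 m

dip-slip = heave / cos(dip) = 18.1 / cos(36°) = 22.37 m
net slip = dip-slip / sin(rake) = 22.37 / sin(37°) = 37.2 m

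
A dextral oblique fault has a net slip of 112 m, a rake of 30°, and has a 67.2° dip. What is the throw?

dip-slip = net slip × sin(rake) = 112 m × sin(30°) = 56 m
throw = dip-slip × sin(dip) = 56 × sin(67.2°) = 51.6 m

51.6 m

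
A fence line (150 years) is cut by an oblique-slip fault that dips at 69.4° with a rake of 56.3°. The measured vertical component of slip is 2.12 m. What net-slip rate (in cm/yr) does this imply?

dip-slip = throw / sin(dip) = 2.12 / sin(69.4°) = 2.265 m
net slip = dip-slip / sin(rake) = 2.265 / sin(56.3°) = 2.722 m
rate = 2.722 m / 150 years = 0.0181 m/yr = 1.81 cm/yr

1.81 cm/yr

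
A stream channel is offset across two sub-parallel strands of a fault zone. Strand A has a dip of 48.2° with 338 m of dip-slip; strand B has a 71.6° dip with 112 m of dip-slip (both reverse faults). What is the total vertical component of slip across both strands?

throw_A = 338 × sin(48.2°) = 252 m
throw_B = 112 × sin(71.6°) = 106.3 m
total = 252 + 106.3 = 358 m

358 m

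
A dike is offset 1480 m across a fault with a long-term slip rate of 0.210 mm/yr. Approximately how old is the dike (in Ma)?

age = offset / rate = 1480 m / (0.210 mm/yr) = 7.05e+06 yr = 7.05 Ma

7.05 Ma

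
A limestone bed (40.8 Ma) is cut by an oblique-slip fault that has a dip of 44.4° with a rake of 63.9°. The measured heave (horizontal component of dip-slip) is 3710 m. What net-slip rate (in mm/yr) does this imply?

0.142 mm/yr

dip-slip = heave / cos(dip) = 3710 / cos(44.4°) = 5193 m
net slip = dip-slip / sin(rake) = 5193 / sin(63.9°) = 5782 m
rate = 5782 m / 40.8 Ma = 0.000142 m/yr = 0.142 mm/yr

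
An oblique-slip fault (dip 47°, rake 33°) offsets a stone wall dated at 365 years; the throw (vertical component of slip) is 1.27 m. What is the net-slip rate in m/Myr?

dip-slip = throw / sin(dip) = 1.27 / sin(47°) = 1.737 m
net slip = dip-slip / sin(rake) = 1.737 / sin(33°) = 3.188 m
rate = 3.188 m / 365 years = 0.00874 m/yr = 8740 m/Myr

8740 m/Myr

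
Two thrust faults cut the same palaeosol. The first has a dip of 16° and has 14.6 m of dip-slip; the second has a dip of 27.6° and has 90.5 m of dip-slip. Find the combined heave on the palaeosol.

94.2 m

heave_A = 14.6 × cos(16°) = 14.03 m
heave_B = 90.5 × cos(27.6°) = 80.20 m
total = 14.03 + 80.20 = 94.2 m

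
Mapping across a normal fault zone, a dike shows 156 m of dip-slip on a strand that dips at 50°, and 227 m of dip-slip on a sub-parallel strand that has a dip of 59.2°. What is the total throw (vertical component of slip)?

314 m

throw_A = 156 × sin(50°) = 119.5 m
throw_B = 227 × sin(59.2°) = 195 m
total = 119.5 + 195 = 314 m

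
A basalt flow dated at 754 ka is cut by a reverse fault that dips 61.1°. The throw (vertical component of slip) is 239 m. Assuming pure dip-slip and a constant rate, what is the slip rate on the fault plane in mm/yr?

dip-slip = throw / sin(dip) = 239 m / sin(61.1°) = 273 m
rate = 273 m / 754 ka = 0.000362 m/yr = 0.362 mm/yr

0.362 mm/yr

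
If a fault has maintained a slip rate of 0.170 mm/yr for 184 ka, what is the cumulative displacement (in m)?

slip = rate × time = 0.170 mm/yr × 184 ka = 31.3 m

31.3 m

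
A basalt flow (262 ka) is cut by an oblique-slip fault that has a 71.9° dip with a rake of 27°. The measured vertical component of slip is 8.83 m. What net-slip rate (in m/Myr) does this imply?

dip-slip = throw / sin(dip) = 8.83 / sin(71.9°) = 9.290 m
net slip = dip-slip / sin(rake) = 9.290 / sin(27°) = 20.46 m
rate = 20.46 m / 262 ka = 0.0000781 m/yr = 78.1 m/Myr

78.1 m/Myr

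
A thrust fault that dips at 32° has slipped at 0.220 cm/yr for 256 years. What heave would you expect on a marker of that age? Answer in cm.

47.8 cm

dip-slip = rate × time = 0.220 cm/yr × 256 years = 0.5632 m
heave = dip-slip × cos(dip) = 0.5632 × cos(32°) = 0.478 m = 47.8 cm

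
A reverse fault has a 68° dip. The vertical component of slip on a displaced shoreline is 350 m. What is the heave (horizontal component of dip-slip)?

heave = throw / tan(dip) = 350 / tan(68°) = 141 m

141 m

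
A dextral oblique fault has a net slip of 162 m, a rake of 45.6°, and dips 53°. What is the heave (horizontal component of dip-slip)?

69.7 m

dip-slip = net slip × sin(rake) = 162 m × sin(45.6°) = 115.7 m
heave = dip-slip × cos(dip) = 115.7 × cos(53°) = 69.7 m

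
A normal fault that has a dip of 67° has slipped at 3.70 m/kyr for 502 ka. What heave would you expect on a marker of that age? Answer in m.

dip-slip = rate × time = 3.70 m/kyr × 502 ka = 1857 m
heave = dip-slip × cos(dip) = 1857 × cos(67°) = 726 m

726 m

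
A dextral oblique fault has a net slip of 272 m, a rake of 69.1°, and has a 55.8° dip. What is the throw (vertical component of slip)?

dip-slip = net slip × sin(rake) = 272 m × sin(69.1°) = 254.1 m
throw = dip-slip × sin(dip) = 254.1 × sin(55.8°) = 210 m

210 m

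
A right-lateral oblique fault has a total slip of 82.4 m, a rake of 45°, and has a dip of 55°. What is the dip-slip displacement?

dip-slip = net slip × sin(rake) = 82.4 m × sin(45°) = 58.3 m

58.3 m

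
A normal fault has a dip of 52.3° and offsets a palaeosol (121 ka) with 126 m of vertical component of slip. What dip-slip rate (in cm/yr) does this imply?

dip-slip = throw / sin(dip) = 126 m / sin(52.3°) = 159.2 m
rate = 159.2 m / 121 ka = 0.00132 m/yr = 0.132 cm/yr

0.132 cm/yr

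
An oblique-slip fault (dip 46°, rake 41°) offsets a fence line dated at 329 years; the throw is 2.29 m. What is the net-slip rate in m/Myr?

14700 m/Myr

dip-slip = throw / sin(dip) = 2.29 / sin(46°) = 3.183 m
net slip = dip-slip / sin(rake) = 3.183 / sin(41°) = 4.852 m
rate = 4.852 m / 329 years = 0.0147 m/yr = 14700 m/Myr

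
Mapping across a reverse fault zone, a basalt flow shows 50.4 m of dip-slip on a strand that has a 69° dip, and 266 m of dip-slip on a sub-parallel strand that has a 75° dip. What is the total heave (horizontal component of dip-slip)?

heave_A = 50.4 × cos(69°) = 18.06 m
heave_B = 266 × cos(75°) = 68.85 m
total = 18.06 + 68.85 = 86.9 m

86.9 m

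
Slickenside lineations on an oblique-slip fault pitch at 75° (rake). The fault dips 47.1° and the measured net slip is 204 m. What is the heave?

134 m

dip-slip = net slip × sin(rake) = 204 m × sin(75°) = 197 m
heave = dip-slip × cos(dip) = 197 × cos(47.1°) = 134 m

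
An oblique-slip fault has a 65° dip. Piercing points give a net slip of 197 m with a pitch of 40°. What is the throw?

115 m

dip-slip = net slip × sin(rake) = 197 m × sin(40°) = 126.6 m
throw = dip-slip × sin(dip) = 126.6 × sin(65°) = 115 m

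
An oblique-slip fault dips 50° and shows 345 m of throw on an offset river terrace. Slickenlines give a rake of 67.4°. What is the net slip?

488 m

dip-slip = throw / sin(dip) = 345 / sin(50°) = 450.4 m
net slip = dip-slip / sin(rake) = 450.4 / sin(67.4°) = 488 m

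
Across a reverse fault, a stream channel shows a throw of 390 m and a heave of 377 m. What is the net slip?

net slip = √(throw² + heave²) = √(390² + 377²) = 542 m

542 m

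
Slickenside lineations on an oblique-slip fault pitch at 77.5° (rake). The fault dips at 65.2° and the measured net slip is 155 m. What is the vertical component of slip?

dip-slip = net slip × sin(rake) = 155 m × sin(77.5°) = 151.3 m
throw = dip-slip × sin(dip) = 151.3 × sin(65.2°) = 137 m

137 m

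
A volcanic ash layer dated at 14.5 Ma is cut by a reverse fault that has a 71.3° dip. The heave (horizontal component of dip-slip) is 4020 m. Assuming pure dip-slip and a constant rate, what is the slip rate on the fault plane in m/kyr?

dip-slip = heave / cos(dip) = 4020 m / cos(71.3°) = 12540 m
rate = 12540 m / 14.5 Ma = 0.000865 m/yr = 0.865 m/kyr

0.865 m/kyr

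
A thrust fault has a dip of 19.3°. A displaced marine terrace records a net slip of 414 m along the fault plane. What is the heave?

391 m

heave = dip-slip × cos(dip) = 414 m × cos(19.3°) = 391 m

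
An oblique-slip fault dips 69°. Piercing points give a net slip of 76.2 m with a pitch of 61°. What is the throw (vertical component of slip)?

62.2 m

dip-slip = net slip × sin(rake) = 76.2 m × sin(61°) = 66.65 m
throw = dip-slip × sin(dip) = 66.65 × sin(69°) = 62.2 m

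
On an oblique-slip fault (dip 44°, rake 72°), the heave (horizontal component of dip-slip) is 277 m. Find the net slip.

dip-slip = heave / cos(dip) = 277 / cos(44°) = 385.1 m
net slip = dip-slip / sin(rake) = 385.1 / sin(72°) = 405 m

405 m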